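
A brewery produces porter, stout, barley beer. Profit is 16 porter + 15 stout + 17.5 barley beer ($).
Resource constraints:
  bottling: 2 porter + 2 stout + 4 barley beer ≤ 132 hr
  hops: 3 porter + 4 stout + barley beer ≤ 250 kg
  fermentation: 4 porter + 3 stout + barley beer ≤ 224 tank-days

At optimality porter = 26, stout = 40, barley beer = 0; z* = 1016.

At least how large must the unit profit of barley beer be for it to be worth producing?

25

At the optimum: bottling uses 132 of 132 (binding); hops uses 238 of 250 (slack = 12); fermentation uses 224 of 224 (binding).
By complementary slackness, y = 0 for the non-binding constraint.
Dual feasibility on the basic columns requires 2·y_bottling + 4·y_fermentation = 16, 2·y_bottling + 3·y_fermentation = 15.
Solving: y_bottling = 6, y_fermentation = 1.
barley beer enters the basis when its profit ≥ yᵀa₃ = 6·4 + 1·1 = 25.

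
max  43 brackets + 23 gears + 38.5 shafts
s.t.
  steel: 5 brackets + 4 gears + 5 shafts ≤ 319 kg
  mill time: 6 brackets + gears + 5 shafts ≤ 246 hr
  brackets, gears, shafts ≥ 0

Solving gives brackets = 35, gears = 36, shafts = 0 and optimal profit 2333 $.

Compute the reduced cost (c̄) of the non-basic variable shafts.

-1.5

At the optimum: steel uses 319 of 319 (binding); mill time uses 246 of 246 (binding).
The binding rows give the dual system: 5·y_steel + 6·y_mill time = 43 and 4·y_steel + 1·y_mill time = 23.
Solving: y_steel = 5, y_mill time = 3.
Reduced cost of shafts: c₃ − yᵀa₃ = 38.5 − (5·5 + 3·5) = 38.5 − 40 = -1.5.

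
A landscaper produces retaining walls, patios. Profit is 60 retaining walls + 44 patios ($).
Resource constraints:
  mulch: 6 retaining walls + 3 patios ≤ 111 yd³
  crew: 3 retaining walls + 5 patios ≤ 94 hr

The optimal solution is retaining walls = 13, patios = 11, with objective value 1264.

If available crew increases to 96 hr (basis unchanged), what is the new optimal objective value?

1272

Both mulch and crew are binding at x*.
Dual feasibility on the basic columns requires 6·y_mulch + 3·y_crew = 60, 3·y_mulch + 5·y_crew = 44.
→ y_mulch = 8 and y_crew = 4.
Δz = y_crew·Δb = 4 × (2) = 8, so new z* = 1264 + 8 = 1272.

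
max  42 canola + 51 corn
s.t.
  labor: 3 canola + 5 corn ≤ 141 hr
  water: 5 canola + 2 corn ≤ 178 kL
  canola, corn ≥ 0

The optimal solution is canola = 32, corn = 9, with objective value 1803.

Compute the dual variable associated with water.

Check each constraint at x*: labor 141/141 (tight); water 178/178 (tight).
Dual feasibility on the basic columns requires 3·y_labor + 5·y_water = 42, 5·y_labor + 2·y_water = 51.
This yields shadow prices y_labor = 9, y_water = 3.
Shadow price of water = 3.

3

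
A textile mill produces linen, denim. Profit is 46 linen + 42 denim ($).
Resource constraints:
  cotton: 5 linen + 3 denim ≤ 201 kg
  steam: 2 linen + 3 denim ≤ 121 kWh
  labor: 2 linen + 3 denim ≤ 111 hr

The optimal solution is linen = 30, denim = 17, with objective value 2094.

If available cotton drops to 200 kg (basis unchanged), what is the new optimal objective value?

Check each constraint at x*: cotton 201/201 (tight); steam 111/121 (slack 10); labor 111/111 (tight).
Since steam is not tight, its dual is 0.
Dual feasibility on the basic columns requires 5·y_cotton + 2·y_labor = 46, 3·y_cotton + 3·y_labor = 42.
This yields shadow prices y_cotton = 6, y_labor = 8.
Δz = y_cotton·Δb = 6 × (-1) = -6, so new z* = 2094 − 6 = 2088.

2088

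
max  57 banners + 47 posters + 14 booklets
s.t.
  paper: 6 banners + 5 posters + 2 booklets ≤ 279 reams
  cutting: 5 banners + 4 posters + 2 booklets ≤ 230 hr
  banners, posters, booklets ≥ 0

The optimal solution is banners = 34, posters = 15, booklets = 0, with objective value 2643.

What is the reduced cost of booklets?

Check each constraint at x*: paper 279/279 (tight); cutting 230/230 (tight).
From A_Bᵀ y = c: 6·y_paper + 5·y_cutting = 57; 5·y_paper + 4·y_cutting = 47.
→ y_paper = 7 and y_cutting = 3.
Reduced cost of booklets: c₃ − yᵀa₃ = 14 − (7·2 + 3·2) = 14 − 20 = -6.

-6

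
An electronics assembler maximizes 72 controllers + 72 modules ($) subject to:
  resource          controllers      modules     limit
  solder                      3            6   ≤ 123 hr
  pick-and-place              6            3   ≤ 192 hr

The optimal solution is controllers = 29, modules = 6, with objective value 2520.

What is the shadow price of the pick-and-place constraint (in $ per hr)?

Both solder and pick-and-place are binding at x*.
Dual feasibility on the basic columns requires 3·y_solder + 6·y_pick-and-place = 72, 6·y_solder + 3·y_pick-and-place = 72.
Solving: y_solder = 8, y_pick-and-place = 8.
Shadow price of pick-and-place = 8.

8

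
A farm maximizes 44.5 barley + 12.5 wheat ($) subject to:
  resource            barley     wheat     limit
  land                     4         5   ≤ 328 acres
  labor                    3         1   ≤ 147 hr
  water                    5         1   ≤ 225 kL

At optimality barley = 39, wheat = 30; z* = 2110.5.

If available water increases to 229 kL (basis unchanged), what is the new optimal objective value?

2124.5

At the optimum: land uses 306 of 328 (slack = 22); labor uses 147 of 147 (binding); water uses 225 of 225 (binding).
Since land is not tight, its dual is 0.
The binding rows give the dual system: 3·y_labor + 5·y_water = 44.5 and 1·y_labor + 1·y_water = 12.5.
Solving: y_labor = 9, y_water = 3.5.
Δz = y_water·Δb = 3.5 × (4) = 14, so new z* = 2110.5 + 14 = 2124.5.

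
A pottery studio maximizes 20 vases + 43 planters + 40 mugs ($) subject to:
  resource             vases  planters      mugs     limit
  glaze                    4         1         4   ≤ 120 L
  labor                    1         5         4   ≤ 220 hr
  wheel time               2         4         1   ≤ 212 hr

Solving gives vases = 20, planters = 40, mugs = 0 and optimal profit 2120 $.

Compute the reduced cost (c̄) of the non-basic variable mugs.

Binding: glaze and labor. Non-binding: wheel time (12 unused).
By complementary slackness, y = 0 for the non-binding constraint.
From A_Bᵀ y = c: 4·y_glaze + 1·y_labor = 20; 1·y_glaze + 5·y_labor = 43.
Solving: y_glaze = 3, y_labor = 8.
Reduced cost of mugs: c₃ − yᵀa₃ = 40 − (3·4 + 8·4) = 40 − 44 = -4.

-4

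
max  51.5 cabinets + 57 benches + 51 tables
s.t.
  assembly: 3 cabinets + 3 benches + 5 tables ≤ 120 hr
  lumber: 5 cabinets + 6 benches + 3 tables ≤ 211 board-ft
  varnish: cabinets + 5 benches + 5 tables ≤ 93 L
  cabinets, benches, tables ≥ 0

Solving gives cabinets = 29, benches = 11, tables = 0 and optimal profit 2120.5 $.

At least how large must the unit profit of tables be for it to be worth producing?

56.5

Check each constraint at x*: assembly 120/120 (tight); lumber 211/211 (tight); varnish 84/93 (slack 9).
By complementary slackness, y = 0 for the non-binding constraint.
From A_Bᵀ y = c: 3·y_assembly + 5·y_lumber = 51.5; 3·y_assembly + 6·y_lumber = 57.
This yields shadow prices y_assembly = 8, y_lumber = 5.5.
tables enters the basis when its profit ≥ yᵀa₃ = 8·5 + 5.5·3 = 56.5.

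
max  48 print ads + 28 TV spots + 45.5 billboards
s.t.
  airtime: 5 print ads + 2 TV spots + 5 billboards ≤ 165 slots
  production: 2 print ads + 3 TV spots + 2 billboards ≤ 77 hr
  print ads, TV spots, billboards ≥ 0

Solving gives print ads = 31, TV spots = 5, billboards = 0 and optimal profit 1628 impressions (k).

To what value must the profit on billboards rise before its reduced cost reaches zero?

48

Both airtime and production are binding at x*.
Dual feasibility on the basic columns requires 5·y_airtime + 2·y_production = 48, 2·y_airtime + 3·y_production = 28.
→ y_airtime = 8 and y_production = 4.
billboards enters the basis when its profit ≥ yᵀa₃ = 8·5 + 4·2 = 48.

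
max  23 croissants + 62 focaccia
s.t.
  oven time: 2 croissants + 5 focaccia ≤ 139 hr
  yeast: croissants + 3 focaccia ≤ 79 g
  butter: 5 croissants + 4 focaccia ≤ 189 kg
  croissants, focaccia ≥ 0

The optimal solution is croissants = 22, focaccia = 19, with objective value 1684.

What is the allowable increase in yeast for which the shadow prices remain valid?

4.4

Binding constraints: oven time, yeast. The basis is B = [[2,5],[1,3]] with det 1.
Per unit increase in yeast, x* moves by d = (-5, 2).
The basis stays optimal until croissants reaches 0; allowable increase = 4.4 g.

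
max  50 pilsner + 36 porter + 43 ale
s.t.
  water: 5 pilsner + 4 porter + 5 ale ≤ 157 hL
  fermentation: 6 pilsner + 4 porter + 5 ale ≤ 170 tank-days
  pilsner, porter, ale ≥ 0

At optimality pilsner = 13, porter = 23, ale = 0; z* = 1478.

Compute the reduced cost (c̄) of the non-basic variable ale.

-2

Both water and fermentation are binding at x*.
From A_Bᵀ y = c: 5·y_water + 6·y_fermentation = 50; 4·y_water + 4·y_fermentation = 36.
Solving: y_water = 4, y_fermentation = 5.
Reduced cost of ale: c₃ − yᵀa₃ = 43 − (4·5 + 5·5) = 43 − 45 = -2.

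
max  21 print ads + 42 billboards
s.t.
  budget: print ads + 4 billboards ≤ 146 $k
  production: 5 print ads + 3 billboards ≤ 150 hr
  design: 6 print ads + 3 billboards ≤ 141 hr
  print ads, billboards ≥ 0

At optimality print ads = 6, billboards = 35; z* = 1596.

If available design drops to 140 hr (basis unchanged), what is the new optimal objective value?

At the optimum: budget uses 146 of 146 (binding); production uses 135 of 150 (slack = 15); design uses 141 of 141 (binding).
Since production is not tight, its dual is 0.
The binding rows give the dual system: 1·y_budget + 6·y_design = 21 and 4·y_budget + 3·y_design = 42.
Solving: y_budget = 9, y_design = 2.
Δz = y_design·Δb = 2 × (-1) = -2, so new z* = 1596 − 2 = 1594.

1594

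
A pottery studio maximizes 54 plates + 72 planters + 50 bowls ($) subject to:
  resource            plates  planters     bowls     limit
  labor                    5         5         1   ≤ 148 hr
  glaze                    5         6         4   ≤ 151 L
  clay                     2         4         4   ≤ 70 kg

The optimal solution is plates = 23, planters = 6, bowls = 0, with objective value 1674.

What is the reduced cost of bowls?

Check each constraint at x*: labor 145/148 (slack 3); glaze 151/151 (tight); clay 70/70 (tight).
By complementary slackness, y = 0 for the non-binding constraint.
The binding rows give the dual system: 5·y_glaze + 2·y_clay = 54 and 6·y_glaze + 4·y_clay = 72.
This yields shadow prices y_glaze = 9, y_clay = 4.5.
Reduced cost of bowls: c₃ − yᵀa₃ = 50 − (9·4 + 4.5·4) = 50 − 54 = -4.

-4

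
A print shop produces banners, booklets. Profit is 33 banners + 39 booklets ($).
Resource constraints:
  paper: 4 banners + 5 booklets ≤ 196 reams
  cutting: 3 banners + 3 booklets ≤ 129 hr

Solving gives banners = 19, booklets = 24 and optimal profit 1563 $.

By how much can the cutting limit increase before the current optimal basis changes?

18

Binding constraints: paper, cutting. The basis is B = [[4,5],[3,3]] with det -3.
Per unit increase in cutting, x* moves by d = (1.6667, -1.3333).
The basis stays optimal until booklets reaches 0; allowable increase = 18 hr.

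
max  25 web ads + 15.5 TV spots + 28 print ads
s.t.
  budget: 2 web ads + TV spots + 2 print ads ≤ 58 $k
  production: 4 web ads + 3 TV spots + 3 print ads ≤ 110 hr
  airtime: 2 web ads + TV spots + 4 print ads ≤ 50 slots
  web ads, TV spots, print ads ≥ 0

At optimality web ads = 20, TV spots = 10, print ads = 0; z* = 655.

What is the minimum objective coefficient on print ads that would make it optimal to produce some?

35

Binding: production and airtime. Non-binding: budget (8 unused).
Slack constraints have shadow price 0 (complementary slackness).
Dual feasibility on the basic columns requires 4·y_production + 2·y_airtime = 25, 3·y_production + 1·y_airtime = 15.5.
Solving: y_production = 3, y_airtime = 6.5.
print ads enters the basis when its profit ≥ yᵀa₃ = 3·3 + 6.5·4 = 35.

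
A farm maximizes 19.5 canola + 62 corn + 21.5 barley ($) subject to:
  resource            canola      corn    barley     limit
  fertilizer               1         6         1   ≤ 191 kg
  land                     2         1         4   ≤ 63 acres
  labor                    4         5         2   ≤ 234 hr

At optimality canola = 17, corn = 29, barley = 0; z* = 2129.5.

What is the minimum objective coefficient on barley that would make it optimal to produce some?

At the optimum: fertilizer uses 191 of 191 (binding); land uses 63 of 63 (binding); labor uses 213 of 234 (slack = 21).
Slack constraints have shadow price 0 (complementary slackness).
The binding rows give the dual system: 1·y_fertilizer + 2·y_land = 19.5 and 6·y_fertilizer + 1·y_land = 62.
→ y_fertilizer = 9.5 and y_land = 5.
barley enters the basis when its profit ≥ yᵀa₃ = 9.5·1 + 5·4 = 29.5.

29.5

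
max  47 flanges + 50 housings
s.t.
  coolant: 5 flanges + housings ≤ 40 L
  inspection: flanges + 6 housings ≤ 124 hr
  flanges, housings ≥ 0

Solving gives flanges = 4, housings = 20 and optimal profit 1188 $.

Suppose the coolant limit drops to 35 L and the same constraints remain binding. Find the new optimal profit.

Check each constraint at x*: coolant 40/40 (tight); inspection 124/124 (tight).
The binding rows give the dual system: 5·y_coolant + 1·y_inspection = 47 and 1·y_coolant + 6·y_inspection = 50.
Solving: y_coolant = 8, y_inspection = 7.
Δz = y_coolant·Δb = 8 × (-5) = -40, so new z* = 1188 − 40 = 1148.

1148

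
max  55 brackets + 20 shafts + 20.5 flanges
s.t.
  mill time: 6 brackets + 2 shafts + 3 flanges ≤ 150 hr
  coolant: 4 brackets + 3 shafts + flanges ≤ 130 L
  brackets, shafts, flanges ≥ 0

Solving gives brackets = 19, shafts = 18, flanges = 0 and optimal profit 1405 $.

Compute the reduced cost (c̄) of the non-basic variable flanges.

-6

Both mill time and coolant are binding at x*.
From A_Bᵀ y = c: 6·y_mill time + 4·y_coolant = 55; 2·y_mill time + 3·y_coolant = 20.
Solving: y_mill time = 8.5, y_coolant = 1.
Reduced cost of flanges: c₃ − yᵀa₃ = 20.5 − (8.5·3 + 1·1) = 20.5 − 26.5 = -6.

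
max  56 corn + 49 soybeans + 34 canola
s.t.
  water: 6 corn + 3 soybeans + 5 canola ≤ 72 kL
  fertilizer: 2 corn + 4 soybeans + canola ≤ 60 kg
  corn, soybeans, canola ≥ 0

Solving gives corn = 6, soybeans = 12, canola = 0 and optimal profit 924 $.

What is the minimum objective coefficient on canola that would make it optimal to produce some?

At the optimum: water uses 72 of 72 (binding); fertilizer uses 60 of 60 (binding).
From A_Bᵀ y = c: 6·y_water + 2·y_fertilizer = 56; 3·y_water + 4·y_fertilizer = 49.
→ y_water = 7 and y_fertilizer = 7.
canola enters the basis when its profit ≥ yᵀa₃ = 7·5 + 7·1 = 42.

42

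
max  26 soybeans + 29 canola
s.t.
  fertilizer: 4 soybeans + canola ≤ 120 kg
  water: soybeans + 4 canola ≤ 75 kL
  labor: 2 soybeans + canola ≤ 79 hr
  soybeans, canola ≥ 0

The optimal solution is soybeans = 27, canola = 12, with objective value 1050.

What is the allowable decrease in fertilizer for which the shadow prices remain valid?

101.25

Binding constraints: fertilizer, water. The basis is B = [[4,1],[1,4]] with det 15.
Per unit decrease in fertilizer, x* moves by d = (-0.2667, 0.0667).
The basis stays optimal until soybeans reaches 0; allowable decrease = 101.25 kg.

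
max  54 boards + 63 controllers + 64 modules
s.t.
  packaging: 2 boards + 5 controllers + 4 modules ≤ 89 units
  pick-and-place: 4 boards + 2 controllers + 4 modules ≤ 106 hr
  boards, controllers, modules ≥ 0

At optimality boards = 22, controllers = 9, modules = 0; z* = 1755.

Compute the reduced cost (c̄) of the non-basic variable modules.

At the optimum: packaging uses 89 of 89 (binding); pick-and-place uses 106 of 106 (binding).
The binding rows give the dual system: 2·y_packaging + 4·y_pick-and-place = 54 and 5·y_packaging + 2·y_pick-and-place = 63.
→ y_packaging = 9 and y_pick-and-place = 9.
Reduced cost of modules: c₃ − yᵀa₃ = 64 − (9·4 + 9·4) = 64 − 72 = -8.

-8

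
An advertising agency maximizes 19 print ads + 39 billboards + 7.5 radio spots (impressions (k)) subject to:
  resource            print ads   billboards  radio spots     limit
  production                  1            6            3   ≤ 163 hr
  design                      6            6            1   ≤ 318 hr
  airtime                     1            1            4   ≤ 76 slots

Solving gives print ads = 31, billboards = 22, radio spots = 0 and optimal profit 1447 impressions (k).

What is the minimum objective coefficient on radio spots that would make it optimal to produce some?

14.5

Binding: production and design. Non-binding: airtime (23 unused).
Since airtime is not tight, its dual is 0.
The binding rows give the dual system: 1·y_production + 6·y_design = 19 and 6·y_production + 6·y_design = 39.
This yields shadow prices y_production = 4, y_design = 2.5.
radio spots enters the basis when its profit ≥ yᵀa₃ = 4·3 + 2.5·1 = 14.5.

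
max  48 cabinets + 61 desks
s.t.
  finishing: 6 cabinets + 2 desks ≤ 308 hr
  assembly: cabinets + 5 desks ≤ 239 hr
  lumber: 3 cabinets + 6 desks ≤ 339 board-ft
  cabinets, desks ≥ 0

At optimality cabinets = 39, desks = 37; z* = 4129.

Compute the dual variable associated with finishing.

Check each constraint at x*: finishing 308/308 (tight); assembly 224/239 (slack 15); lumber 339/339 (tight).
Since assembly is not tight, its dual is 0.
Dual feasibility on the basic columns requires 6·y_finishing + 3·y_lumber = 48, 2·y_finishing + 6·y_lumber = 61.
→ y_finishing = 3.5 and y_lumber = 9.
Shadow price of finishing = 3.5.

3.5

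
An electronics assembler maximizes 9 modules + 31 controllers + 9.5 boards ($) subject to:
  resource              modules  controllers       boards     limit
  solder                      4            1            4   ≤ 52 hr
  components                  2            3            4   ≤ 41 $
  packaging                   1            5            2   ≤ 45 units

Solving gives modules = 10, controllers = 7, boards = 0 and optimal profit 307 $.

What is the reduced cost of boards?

-8.5

Check each constraint at x*: solder 47/52 (slack 5); components 41/41 (tight); packaging 45/45 (tight).
By complementary slackness, y = 0 for the non-binding constraint.
From A_Bᵀ y = c: 2·y_components + 1·y_packaging = 9; 3·y_components + 5·y_packaging = 31.
This yields shadow prices y_components = 2, y_packaging = 5.
Reduced cost of boards: c₃ − yᵀa₃ = 9.5 − (2·4 + 5·2) = 9.5 − 18 = -8.5.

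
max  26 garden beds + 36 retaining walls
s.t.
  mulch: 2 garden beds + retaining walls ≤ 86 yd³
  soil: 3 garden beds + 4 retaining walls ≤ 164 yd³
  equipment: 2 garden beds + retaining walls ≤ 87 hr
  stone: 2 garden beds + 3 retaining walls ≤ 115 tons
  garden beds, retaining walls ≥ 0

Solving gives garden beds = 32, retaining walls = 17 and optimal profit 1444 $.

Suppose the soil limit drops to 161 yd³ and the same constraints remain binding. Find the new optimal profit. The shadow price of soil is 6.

Δb = -3, so new z* = 1444 + (6)·(-3) = 1444 − 18 = 1426.

1426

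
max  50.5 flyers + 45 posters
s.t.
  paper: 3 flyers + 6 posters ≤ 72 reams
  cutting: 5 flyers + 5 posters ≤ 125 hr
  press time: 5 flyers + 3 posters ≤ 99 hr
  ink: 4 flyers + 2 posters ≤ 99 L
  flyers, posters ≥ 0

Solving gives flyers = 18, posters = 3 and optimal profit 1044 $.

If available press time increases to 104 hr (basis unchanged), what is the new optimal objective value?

Binding: paper and press time. Non-binding: cutting (20 unused), ink (21 unused).
Since cutting, ink are not tight, their duals are 0.
The binding rows give the dual system: 3·y_paper + 5·y_press time = 50.5 and 6·y_paper + 3·y_press time = 45.
→ y_paper = 3.5 and y_press time = 8.
Δz = y_press time·Δb = 8 × (5) = 40, so new z* = 1044 + 40 = 1084.

1084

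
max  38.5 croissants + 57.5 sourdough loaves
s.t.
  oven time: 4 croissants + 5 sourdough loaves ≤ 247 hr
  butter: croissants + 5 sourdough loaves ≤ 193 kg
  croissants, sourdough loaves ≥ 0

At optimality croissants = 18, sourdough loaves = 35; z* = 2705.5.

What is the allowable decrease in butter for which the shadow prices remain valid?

131.25

Binding constraints: oven time, butter. The basis is B = [[4,5],[1,5]] with det 15.
Per unit decrease in butter, x* moves by d = (0.3333, -0.2667).
The basis stays optimal until sourdough loaves reaches 0; allowable decrease = 131.25 kg.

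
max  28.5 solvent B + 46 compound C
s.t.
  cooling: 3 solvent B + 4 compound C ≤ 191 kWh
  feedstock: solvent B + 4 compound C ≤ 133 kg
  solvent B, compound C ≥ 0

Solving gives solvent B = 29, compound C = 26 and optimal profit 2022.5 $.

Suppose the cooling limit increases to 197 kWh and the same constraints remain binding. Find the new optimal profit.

Both cooling and feedstock are binding at x*.
From A_Bᵀ y = c: 3·y_cooling + 1·y_feedstock = 28.5; 4·y_cooling + 4·y_feedstock = 46.
→ y_cooling = 8.5 and y_feedstock = 3.
Δz = y_cooling·Δb = 8.5 × (6) = 51, so new z* = 2022.5 + 51 = 2073.5.

2073.5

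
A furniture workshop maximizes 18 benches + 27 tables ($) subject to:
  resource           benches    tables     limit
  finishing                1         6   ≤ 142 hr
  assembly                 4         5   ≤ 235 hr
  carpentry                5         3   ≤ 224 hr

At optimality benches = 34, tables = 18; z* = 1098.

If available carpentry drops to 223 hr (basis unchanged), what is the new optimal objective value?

Check each constraint at x*: finishing 142/142 (tight); assembly 226/235 (slack 9); carpentry 224/224 (tight).
Slack constraints have shadow price 0 (complementary slackness).
From A_Bᵀ y = c: 1·y_finishing + 5·y_carpentry = 18; 6·y_finishing + 3·y_carpentry = 27.
This yields shadow prices y_finishing = 3, y_carpentry = 3.
Δz = y_carpentry·Δb = 3 × (-1) = -3, so new z* = 1098 − 3 = 1095.

1095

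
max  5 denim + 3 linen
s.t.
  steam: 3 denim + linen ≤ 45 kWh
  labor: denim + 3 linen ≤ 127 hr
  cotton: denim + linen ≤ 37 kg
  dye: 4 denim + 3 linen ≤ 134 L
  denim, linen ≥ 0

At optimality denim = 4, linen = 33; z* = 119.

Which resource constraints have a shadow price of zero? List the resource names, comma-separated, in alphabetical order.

dye, labor

steam: 45/45 (binding)
labor: 103/127 (slack 24)
cotton: 37/37 (binding)
dye: 115/134 (slack 19)
By complementary slackness, a constraint with positive slack has shadow price 0 → dye, labor.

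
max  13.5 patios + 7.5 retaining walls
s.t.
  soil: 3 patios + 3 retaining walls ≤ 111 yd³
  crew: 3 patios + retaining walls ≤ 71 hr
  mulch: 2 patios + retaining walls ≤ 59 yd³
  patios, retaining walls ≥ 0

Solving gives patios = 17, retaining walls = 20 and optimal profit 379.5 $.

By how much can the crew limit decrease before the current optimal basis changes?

34

Binding constraints: soil, crew. The basis is B = [[3,3],[3,1]] with det -6.
Per unit decrease in crew, x* moves by d = (-0.5, 0.5).
The basis stays optimal until patios reaches 0; allowable decrease = 34 hr.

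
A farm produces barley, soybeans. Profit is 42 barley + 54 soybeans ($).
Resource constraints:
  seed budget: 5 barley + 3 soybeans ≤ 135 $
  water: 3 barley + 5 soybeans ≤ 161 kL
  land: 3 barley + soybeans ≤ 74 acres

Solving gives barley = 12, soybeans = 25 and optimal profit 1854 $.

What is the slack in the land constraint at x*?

13

land used = 3·12 + 1·25 = 61; slack = 74 − 61 = 13.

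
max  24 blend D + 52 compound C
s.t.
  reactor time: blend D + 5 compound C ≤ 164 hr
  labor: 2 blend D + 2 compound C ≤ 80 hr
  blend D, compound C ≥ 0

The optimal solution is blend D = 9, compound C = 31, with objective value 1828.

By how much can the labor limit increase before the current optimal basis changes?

248

Binding constraints: reactor time, labor. The basis is B = [[1,5],[2,2]] with det -8.
Per unit increase in labor, x* moves by d = (0.625, -0.125).
The basis stays optimal until compound C reaches 0; allowable increase = 248 hr.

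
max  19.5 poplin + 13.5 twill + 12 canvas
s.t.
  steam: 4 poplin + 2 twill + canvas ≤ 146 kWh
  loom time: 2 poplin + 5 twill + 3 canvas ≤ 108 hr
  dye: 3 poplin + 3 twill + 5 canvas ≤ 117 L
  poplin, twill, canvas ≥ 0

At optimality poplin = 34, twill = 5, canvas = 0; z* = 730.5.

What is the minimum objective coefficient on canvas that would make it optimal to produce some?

At the optimum: steam uses 146 of 146 (binding); loom time uses 93 of 108 (slack = 15); dye uses 117 of 117 (binding).
Since loom time is not tight, its dual is 0.
The binding rows give the dual system: 4·y_steam + 3·y_dye = 19.5 and 2·y_steam + 3·y_dye = 13.5.
Solving: y_steam = 3, y_dye = 2.5.
canvas enters the basis when its profit ≥ yᵀa₃ = 3·1 + 2.5·5 = 15.5.

15.5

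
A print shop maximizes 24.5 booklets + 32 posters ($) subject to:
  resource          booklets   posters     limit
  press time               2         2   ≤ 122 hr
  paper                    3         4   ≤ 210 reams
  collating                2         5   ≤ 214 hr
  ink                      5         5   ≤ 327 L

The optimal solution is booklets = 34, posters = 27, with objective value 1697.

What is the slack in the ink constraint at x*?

22

ink used = 5·34 + 5·27 = 305; slack = 327 − 305 = 22.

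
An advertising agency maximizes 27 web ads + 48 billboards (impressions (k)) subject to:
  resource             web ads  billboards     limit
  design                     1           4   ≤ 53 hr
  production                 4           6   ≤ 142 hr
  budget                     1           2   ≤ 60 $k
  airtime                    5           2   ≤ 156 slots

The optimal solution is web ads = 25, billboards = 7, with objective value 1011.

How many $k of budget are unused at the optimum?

21

budget used = 1·25 + 2·7 = 39; slack = 60 − 39 = 21.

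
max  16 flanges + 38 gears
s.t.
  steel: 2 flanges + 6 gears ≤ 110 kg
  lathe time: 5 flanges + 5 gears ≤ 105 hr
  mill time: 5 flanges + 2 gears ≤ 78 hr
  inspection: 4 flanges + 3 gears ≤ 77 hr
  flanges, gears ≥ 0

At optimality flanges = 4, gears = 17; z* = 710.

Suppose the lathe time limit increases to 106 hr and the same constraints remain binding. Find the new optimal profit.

711

Binding: steel and lathe time. Non-binding: mill time (24 unused), inspection (10 unused).
By complementary slackness, y = 0 for the non-binding constraints.
Dual feasibility on the basic columns requires 2·y_steel + 5·y_lathe time = 16, 6·y_steel + 5·y_lathe time = 38.
This yields shadow prices y_steel = 5.5, y_lathe time = 1.
Δz = y_lathe time·Δb = 1 × (1) = 1, so new z* = 710 + 1 = 711.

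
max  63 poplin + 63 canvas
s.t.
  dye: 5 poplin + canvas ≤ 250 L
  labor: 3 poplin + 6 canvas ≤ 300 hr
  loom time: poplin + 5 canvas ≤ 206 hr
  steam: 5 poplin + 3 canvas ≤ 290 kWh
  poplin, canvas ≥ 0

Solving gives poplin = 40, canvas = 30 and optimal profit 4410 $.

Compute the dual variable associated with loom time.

0

Check each constraint at x*: dye 230/250 (slack 20); labor 300/300 (tight); loom time 190/206 (slack 16); steam 290/290 (tight).
Slack constraints have shadow price 0 (complementary slackness).
The binding rows give the dual system: 3·y_labor + 5·y_steam = 63 and 6·y_labor + 3·y_steam = 63.
This yields shadow prices y_labor = 6, y_steam = 9.
Shadow price of loom time = 0.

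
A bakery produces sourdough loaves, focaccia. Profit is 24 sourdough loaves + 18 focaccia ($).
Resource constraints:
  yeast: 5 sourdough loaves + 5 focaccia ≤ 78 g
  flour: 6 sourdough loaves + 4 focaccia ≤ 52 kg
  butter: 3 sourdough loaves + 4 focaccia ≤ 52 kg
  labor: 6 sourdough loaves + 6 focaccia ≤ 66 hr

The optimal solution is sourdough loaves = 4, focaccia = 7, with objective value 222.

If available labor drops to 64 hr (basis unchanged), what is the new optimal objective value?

Check each constraint at x*: yeast 55/78 (slack 23); flour 52/52 (tight); butter 40/52 (slack 12); labor 66/66 (tight).
Since yeast, butter are not tight, their duals are 0.
Dual feasibility on the basic columns requires 6·y_flour + 6·y_labor = 24, 4·y_flour + 6·y_labor = 18.
Solving: y_flour = 3, y_labor = 1.
Δz = y_labor·Δb = 1 × (-2) = -2, so new z* = 222 − 2 = 220.

220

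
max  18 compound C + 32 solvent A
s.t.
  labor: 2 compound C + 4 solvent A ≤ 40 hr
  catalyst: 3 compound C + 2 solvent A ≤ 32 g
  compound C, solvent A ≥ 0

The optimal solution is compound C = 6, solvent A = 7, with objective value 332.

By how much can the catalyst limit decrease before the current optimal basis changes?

12

Binding constraints: labor, catalyst. The basis is B = [[2,4],[3,2]] with det -8.
Per unit decrease in catalyst, x* moves by d = (-0.5, 0.25).
The basis stays optimal until compound C reaches 0; allowable decrease = 12 g.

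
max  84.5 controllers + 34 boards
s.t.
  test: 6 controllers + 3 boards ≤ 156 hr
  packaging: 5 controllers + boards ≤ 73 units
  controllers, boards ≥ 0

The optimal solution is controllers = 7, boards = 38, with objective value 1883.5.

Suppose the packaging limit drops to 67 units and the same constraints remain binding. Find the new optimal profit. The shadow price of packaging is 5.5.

Δb = -6, so new z* = 1883.5 + (5.5)·(-6) = 1883.5 − 33 = 1850.5.

1850.5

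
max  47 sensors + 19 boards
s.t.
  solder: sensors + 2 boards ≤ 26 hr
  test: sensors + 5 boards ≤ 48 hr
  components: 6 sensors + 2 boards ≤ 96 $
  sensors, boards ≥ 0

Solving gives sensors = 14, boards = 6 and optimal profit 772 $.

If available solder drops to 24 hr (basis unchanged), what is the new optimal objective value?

Binding: solder and components. Non-binding: test (4 unused).
By complementary slackness, y = 0 for the non-binding constraint.
The binding rows give the dual system: 1·y_solder + 6·y_components = 47 and 2·y_solder + 2·y_components = 19.
Solving: y_solder = 2, y_components = 7.5.
Δz = y_solder·Δb = 2 × (-2) = -4, so new z* = 772 − 4 = 768.

768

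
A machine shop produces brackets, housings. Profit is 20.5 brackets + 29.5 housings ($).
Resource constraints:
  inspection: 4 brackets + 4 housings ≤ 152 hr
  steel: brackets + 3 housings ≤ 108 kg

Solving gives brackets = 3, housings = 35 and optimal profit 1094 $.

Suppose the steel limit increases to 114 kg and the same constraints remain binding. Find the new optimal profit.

Both inspection and steel are binding at x*.
From A_Bᵀ y = c: 4·y_inspection + 1·y_steel = 20.5; 4·y_inspection + 3·y_steel = 29.5.
Solving: y_inspection = 4, y_steel = 4.5.
Δz = y_steel·Δb = 4.5 × (6) = 27, so new z* = 1094 + 27 = 1121.

1121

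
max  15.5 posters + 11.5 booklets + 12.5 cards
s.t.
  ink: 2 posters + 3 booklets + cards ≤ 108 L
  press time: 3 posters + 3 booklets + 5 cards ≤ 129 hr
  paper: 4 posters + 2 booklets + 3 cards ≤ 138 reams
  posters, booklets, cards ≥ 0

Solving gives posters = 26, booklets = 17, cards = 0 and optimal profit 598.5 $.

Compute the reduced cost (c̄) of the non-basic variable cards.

Check each constraint at x*: ink 103/108 (slack 5); press time 129/129 (tight); paper 138/138 (tight).
Slack constraints have shadow price 0 (complementary slackness).
The binding rows give the dual system: 3·y_press time + 4·y_paper = 15.5 and 3·y_press time + 2·y_paper = 11.5.
This yields shadow prices y_press time = 2.5, y_paper = 2.
Reduced cost of cards: c₃ − yᵀa₃ = 12.5 − (2.5·5 + 2·3) = 12.5 − 18.5 = -6.

-6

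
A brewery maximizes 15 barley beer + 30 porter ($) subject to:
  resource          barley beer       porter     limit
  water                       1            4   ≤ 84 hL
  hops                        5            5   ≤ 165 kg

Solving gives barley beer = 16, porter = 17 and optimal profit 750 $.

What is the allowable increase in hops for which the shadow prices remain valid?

Binding constraints: water, hops. The basis is B = [[1,4],[5,5]] with det -15.
Per unit increase in hops, x* moves by d = (0.2667, -0.0667).
The basis stays optimal until porter reaches 0; allowable increase = 255 kg.

255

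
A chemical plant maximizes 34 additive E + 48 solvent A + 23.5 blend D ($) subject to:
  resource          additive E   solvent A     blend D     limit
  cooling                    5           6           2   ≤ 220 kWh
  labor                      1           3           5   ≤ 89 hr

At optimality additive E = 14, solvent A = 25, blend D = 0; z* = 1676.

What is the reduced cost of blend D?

At the optimum: cooling uses 220 of 220 (binding); labor uses 89 of 89 (binding).
The binding rows give the dual system: 5·y_cooling + 1·y_labor = 34 and 6·y_cooling + 3·y_labor = 48.
This yields shadow prices y_cooling = 6, y_labor = 4.
Reduced cost of blend D: c₃ − yᵀa₃ = 23.5 − (6·2 + 4·5) = 23.5 − 32 = -8.5.

-8.5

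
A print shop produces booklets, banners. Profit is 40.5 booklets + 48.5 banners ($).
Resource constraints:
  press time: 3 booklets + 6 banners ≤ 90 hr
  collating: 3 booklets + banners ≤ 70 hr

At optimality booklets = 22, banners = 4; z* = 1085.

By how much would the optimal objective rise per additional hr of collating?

Check each constraint at x*: press time 90/90 (tight); collating 70/70 (tight).
From A_Bᵀ y = c: 3·y_press time + 3·y_collating = 40.5; 6·y_press time + 1·y_collating = 48.5.
Solving: y_press time = 7, y_collating = 6.5.
Shadow price of collating = 6.5.

6.5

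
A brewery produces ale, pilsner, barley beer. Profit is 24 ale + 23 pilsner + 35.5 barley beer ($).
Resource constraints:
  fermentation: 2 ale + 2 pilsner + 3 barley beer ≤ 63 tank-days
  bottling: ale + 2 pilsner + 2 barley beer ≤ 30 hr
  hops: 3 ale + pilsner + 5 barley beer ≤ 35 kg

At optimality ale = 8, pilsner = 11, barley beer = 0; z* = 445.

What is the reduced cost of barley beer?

At the optimum: fermentation uses 38 of 63 (slack = 25); bottling uses 30 of 30 (binding); hops uses 35 of 35 (binding).
By complementary slackness, y = 0 for the non-binding constraint.
From A_Bᵀ y = c: 1·y_bottling + 3·y_hops = 24; 2·y_bottling + 1·y_hops = 23.
This yields shadow prices y_bottling = 9, y_hops = 5.
Reduced cost of barley beer: c₃ − yᵀa₃ = 35.5 − (9·2 + 5·5) = 35.5 − 43 = -7.5.

-7.5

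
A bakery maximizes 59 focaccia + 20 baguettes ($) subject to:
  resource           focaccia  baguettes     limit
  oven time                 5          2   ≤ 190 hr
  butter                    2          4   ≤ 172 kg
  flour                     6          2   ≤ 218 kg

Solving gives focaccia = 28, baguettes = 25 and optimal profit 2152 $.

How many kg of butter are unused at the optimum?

butter used = 2·28 + 4·25 = 156; slack = 172 − 156 = 16.

16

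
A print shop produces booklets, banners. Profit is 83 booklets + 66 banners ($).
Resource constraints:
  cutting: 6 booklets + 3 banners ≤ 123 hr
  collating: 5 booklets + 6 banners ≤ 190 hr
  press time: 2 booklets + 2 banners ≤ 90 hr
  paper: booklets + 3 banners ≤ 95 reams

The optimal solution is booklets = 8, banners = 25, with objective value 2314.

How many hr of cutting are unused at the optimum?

cutting used = 6·8 + 3·25 = 123; slack = 123 − 123 = 0.

0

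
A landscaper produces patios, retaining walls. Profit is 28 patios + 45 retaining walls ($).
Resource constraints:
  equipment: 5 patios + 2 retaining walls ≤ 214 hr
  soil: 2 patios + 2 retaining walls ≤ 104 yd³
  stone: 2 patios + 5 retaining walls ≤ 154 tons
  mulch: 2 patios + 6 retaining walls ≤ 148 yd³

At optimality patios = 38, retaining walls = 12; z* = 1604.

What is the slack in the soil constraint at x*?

4

soil used = 2·38 + 2·12 = 100; slack = 104 − 100 = 4.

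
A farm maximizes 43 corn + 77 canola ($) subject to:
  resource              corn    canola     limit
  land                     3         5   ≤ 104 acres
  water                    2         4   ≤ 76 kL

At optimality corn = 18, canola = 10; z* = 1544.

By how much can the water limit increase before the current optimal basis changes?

Binding constraints: land, water. The basis is B = [[3,5],[2,4]] with det 2.
Per unit increase in water, x* moves by d = (-2.5, 1.5).
The basis stays optimal until corn reaches 0; allowable increase = 7.2 kL.

7.2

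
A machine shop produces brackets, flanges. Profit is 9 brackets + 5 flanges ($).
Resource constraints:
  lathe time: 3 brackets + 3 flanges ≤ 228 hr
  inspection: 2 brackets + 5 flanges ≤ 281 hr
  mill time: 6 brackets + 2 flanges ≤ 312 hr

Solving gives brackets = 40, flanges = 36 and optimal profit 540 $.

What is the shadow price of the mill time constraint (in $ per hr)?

At the optimum: lathe time uses 228 of 228 (binding); inspection uses 260 of 281 (slack = 21); mill time uses 312 of 312 (binding).
Slack constraints have shadow price 0 (complementary slackness).
Dual feasibility on the basic columns requires 3·y_lathe time + 6·y_mill time = 9, 3·y_lathe time + 2·y_mill time = 5.
Solving: y_lathe time = 1, y_mill time = 1.
Shadow price of mill time = 1.

1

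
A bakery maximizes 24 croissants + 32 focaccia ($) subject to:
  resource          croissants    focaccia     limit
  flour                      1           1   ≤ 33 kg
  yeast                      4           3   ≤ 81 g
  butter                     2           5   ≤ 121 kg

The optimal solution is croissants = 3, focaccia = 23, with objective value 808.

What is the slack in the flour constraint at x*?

7

flour used = 1·3 + 1·23 = 26; slack = 33 − 26 = 7.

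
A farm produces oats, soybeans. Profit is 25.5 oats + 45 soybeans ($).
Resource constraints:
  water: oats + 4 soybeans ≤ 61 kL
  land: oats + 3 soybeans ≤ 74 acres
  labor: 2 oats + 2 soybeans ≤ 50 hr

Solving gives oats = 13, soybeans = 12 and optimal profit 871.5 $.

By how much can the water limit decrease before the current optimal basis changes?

36

Binding constraints: water, labor. The basis is B = [[1,4],[2,2]] with det -6.
Per unit decrease in water, x* moves by d = (0.3333, -0.3333).
The basis stays optimal until soybeans reaches 0; allowable decrease = 36 kL.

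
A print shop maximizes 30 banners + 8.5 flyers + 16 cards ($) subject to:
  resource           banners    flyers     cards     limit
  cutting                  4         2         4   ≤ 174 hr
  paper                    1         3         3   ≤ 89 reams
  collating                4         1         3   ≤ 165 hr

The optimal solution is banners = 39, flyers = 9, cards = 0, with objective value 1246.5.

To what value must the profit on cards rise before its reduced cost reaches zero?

23.5

Binding: cutting and collating. Non-binding: paper (23 unused).
Slack constraints have shadow price 0 (complementary slackness).
From A_Bᵀ y = c: 4·y_cutting + 4·y_collating = 30; 2·y_cutting + 1·y_collating = 8.5.
Solving: y_cutting = 1, y_collating = 6.5.
cards enters the basis when its profit ≥ yᵀa₃ = 1·4 + 6.5·3 = 23.5.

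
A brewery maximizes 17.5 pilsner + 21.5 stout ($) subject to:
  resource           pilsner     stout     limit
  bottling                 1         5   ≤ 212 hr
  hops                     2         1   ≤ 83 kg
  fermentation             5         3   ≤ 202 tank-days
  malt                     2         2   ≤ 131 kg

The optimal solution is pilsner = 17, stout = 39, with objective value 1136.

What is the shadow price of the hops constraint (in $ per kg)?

At the optimum: bottling uses 212 of 212 (binding); hops uses 73 of 83 (slack = 10); fermentation uses 202 of 202 (binding); malt uses 112 of 131 (slack = 19).
By complementary slackness, y = 0 for the non-binding constraints.
Dual feasibility on the basic columns requires 1·y_bottling + 5·y_fermentation = 17.5, 5·y_bottling + 3·y_fermentation = 21.5.
→ y_bottling = 2.5 and y_fermentation = 3.
Shadow price of hops = 0.

0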